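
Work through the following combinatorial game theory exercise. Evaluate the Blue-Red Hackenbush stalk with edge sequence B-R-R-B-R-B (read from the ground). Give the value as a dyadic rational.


Edges (from ground): B-R-R-B-R-B
By Berlekamp's sign-expansion rule, a Blue-Red Hackenbush stalk has the value of the surreal number whose sign sequence is the edge sequence with B -> + and R -> -.
Sign sequence: +--+-+
Trace the sign expansion in the surreal number tree, starting from 0:
Edge 1: B (sign +) -> bounds (0, +inf), value = 1
Edge 2: R (sign -) -> bounds (0, 1), value = 1/2
Edge 3: R (sign -) -> bounds (0, 1/2), value = 1/4
Edge 4: B (sign +) -> bounds (1/4, 1/2), value = 3/8
Edge 5: R (sign -) -> bounds (1/4, 3/8), value = 5/16
Edge 6: B (sign +) -> bounds (5/16, 3/8), value = 11/32
Game value = 11/32

11/32


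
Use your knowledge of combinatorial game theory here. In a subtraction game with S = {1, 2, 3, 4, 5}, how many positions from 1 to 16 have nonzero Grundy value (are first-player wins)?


Subtraction set S = {1, 2, 3, 4, 5}, so G(n) = n mod 6.
G(n) = 0 when n is a multiple of 6.
Multiples of 6 in [1, 16]: 2
N-positions (nonzero Grundy) = 16 - 2 = 14

14


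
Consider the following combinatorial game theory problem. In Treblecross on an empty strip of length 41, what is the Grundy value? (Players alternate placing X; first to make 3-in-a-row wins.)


Treblecross: place X on empty cells; 3-in-a-row wins.
Playing within two cells of an existing X lets the opponent win at once, so sensible play treats the cells i-2..i+2 around each X as dead. The player left with no safe cell loses, so this is a normal-play take-away game on strips of safe cells.
Placing X at cell i (0-indexed) of a strip of k safe cells leaves independent strips of sizes max(0, i-2) and max(0, k-i-3). Hence G(k) = mex{ G(max(0,i-2)) XOR G(max(0,k-i-3)) : 0 <= i < k }, with G(0) = 0.
G(1): splits (0,0):0^0=0 -> mex({0}) = 1
G(2): splits (0,0):0^0=0 -> mex({0}) = 1
G(3): splits (0,0):0^0=0 -> mex({0}) = 1
G(4): splits (0,1):0^1=1 (0,0):0^0=0 -> mex({0, 1}) = 2
G(5): splits (0,2):0^1=1 (0,1):0^1=1 (0,0):0^0=0 -> mex({0, 1}) = 2
G(6) = mex({1}) = 0
G(7) = mex({0, 1, 2}) = 3
G(8) = mex({0, 1, 2}) = 3
G(9) = mex({0, 2}) = 1
G(10) = mex({0, 2, 3}) = 1
G(11) = mex({0, 3}) = 1
G(12) = mex({1, 3}) = 0
G(13) = mex({0, 1, 2, 3}) = 4
G(14) = mex({0, 1, 2}) = 3
G(15) = mex({0, 1, 2}) = 3
G(16) = mex({0, 1, 2, 4}) = 3
G(17) = mex({0, 1, 3, 4}) = 2
G(18) = mex({0, 1, 3, 4}) = 2
G(19) = mex({0, 1, 3, 5}) = 2
G(20) = mex({0, 1, 2, 3, 5}) = 4
G(21) = mex({0, 1, 2, 3, 5}) = 4
G(22) = mex({1, 2, 6}) = 0
G(23) = mex({0, 1, 2, 3, 4, 6}) = 5
G(24) = mex({0, 1, 2, 3, 4}) = 5
G(25) = mex({0, 1, 3, 4, 7}) = 2
G(26) = mex({0, 1, 3, 4, 5, 7}) = 2
G(27) = mex({0, 1, 3, 5}) = 2
G(28) = mex({0, 1, 2, 5}) = 3
G(29) = mex({0, 1, 2, 4, 5, 6}) = 3
G(30) = mex({1, 2, 4, 6}) = 0
G(31) = mex({0, 1, 2, 3, 4, 6}) = 5
G(32) = mex({1, 2, 3, 4, 7}) = 0
G(33) = mex({0, 3, 7}) = 1
G(34) = mex({0, 2, 3, 5, 7}) = 1
G(35) = mex({0, 2, 3, 5, 6}) = 1
G(36) = mex({0, 1, 2, 5, 6}) = 3
G(37) = mex({0, 1, 2, 4, 5, 6}) = 3
G(38) = mex({0, 1, 2, 4}) = 3
G(39) = mex({0, 1, 2, 3, 4, 7}) = 5
G(40) = mex({0, 1, 2, 3, 4, 5, 7}) = 6
G(41) = mex({0, 1, 2, 3, 5, 7}) = 4
Therefore G(41) = 4.

4


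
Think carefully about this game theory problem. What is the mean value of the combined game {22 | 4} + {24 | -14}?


G1 = {22 | 4}, G2 = {24 | -14}
Each is a switch {a | b} with numbers a > b; its mean value is (a + b)/2, and mean value is additive over game sums: m(G1 + G2) = m(G1) + m(G2).
Mean of G1 = (22 + (4))/2 = 26/2 = 13
Mean of G2 = (24 + (-14))/2 = 10/2 = 5
Mean of G1 + G2 = 13 + 5 = 18

18


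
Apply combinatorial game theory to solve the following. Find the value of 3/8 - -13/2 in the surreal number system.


x = 3/8, y = -13/2
Converting to common denominator: 8
x = 3/8, y = -52/8
x - y = 3/8 - -13/2 = 55/8

55/8


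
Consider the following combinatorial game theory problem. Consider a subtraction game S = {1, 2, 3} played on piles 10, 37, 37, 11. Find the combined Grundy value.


Subtraction set: {1, 2, 3}
For this subtraction set, G(n) = n mod 4 (period = max + 1 = 4).
Pile 1 (size 10): G(10) = 10 mod 4 = 2
Pile 2 (size 37): G(37) = 37 mod 4 = 1
Pile 3 (size 37): G(37) = 37 mod 4 = 1
Pile 4 (size 11): G(11) = 11 mod 4 = 3
Total Grundy value = XOR of all: 2 XOR 1 XOR 1 XOR 3 = 1

1


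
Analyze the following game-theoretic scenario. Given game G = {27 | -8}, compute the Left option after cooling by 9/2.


Original game: {27 | -8} (a switch {a | b} with a > b).
Cooling by t (for t below the temperature (a - b)/2 = 35/2) taxes each move by t: {a | b} cooled by t is {a - t | b + t}.
Cooling amount: t = 9/2
Cooled Left option: 27 - 9/2 = 45/2
Cooled Right option: -8 + 9/2 = -7/2
Cooled game: {45/2 | -7/2}
Left option = 45/2

45/2


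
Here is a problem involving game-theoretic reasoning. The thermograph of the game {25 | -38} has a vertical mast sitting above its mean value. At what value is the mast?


Game = {25 | -38}, a switch {a | b} with numbers a > b.
Its thermograph has left wall a - t and right wall b + t, which meet at t = (a - b)/2, where both equal (a + b)/2. So the mast (mean value) is at (a + b)/2.
Mean = (25 + (-38))/2 = -13/2 = -13/2

-13/2


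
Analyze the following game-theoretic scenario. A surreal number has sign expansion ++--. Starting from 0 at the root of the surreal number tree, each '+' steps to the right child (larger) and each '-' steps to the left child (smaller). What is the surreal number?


Sign expansion: ++--
Rule: track bounds (lo, hi), initially (-inf, +inf). On '+', the current value becomes lo and we move to the simplest number in (value, hi): value + 1 if hi = +inf, otherwise the midpoint (value + hi)/2. On '-', the current value becomes hi and we move to value - 1 if lo = -inf, otherwise the midpoint (lo + value)/2.
Start at 0.
Step 1: sign = +, move right. Bounds: (0, +inf). Value = 1
Step 2: sign = +, move right. Bounds: (1, +inf). Value = 2
Step 3: sign = -, move left. Bounds: (1, 2). Value = 3/2
Step 4: sign = -, move left. Bounds: (1, 3/2). Value = 5/4
The surreal number with sign expansion ++-- is 5/4.

5/4


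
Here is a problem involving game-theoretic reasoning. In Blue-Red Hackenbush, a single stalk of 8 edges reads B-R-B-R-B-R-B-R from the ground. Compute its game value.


Edges (from ground): B-R-B-R-B-R-B-R
By Berlekamp's sign-expansion rule, a Blue-Red Hackenbush stalk has the value of the surreal number whose sign sequence is the edge sequence with B -> + and R -> -.
Sign sequence: +-+-+-+-
Trace the sign expansion in the surreal number tree, starting from 0:
Edge 1: B (sign +) -> bounds (0, +inf), value = 1
Edge 2: R (sign -) -> bounds (0, 1), value = 1/2
Edge 3: B (sign +) -> bounds (1/2, 1), value = 3/4
Edge 4: R (sign -) -> bounds (1/2, 3/4), value = 5/8
Edge 5: B (sign +) -> bounds (5/8, 3/4), value = 11/16
Edge 6: R (sign -) -> bounds (5/8, 11/16), value = 21/32
Edge 7: B (sign +) -> bounds (21/32, 11/16), value = 43/64
Edge 8: R (sign -) -> bounds (21/32, 43/64), value = 85/128
Game value = 85/128

85/128


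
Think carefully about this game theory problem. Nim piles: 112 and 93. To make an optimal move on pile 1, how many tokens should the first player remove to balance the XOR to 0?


Piles: 112 and 93
Current XOR: 112 XOR 93 = 45 (non-zero, so this is an N-position).
To make the XOR zero, we need to find a move that balances the piles.
For pile 1 (size 112): target = 112 XOR 45 = 93
We reduce pile 1 from 112 to 93.
Tokens removed: 112 - 93 = 19
Verification: 93 XOR 93 = 0

19


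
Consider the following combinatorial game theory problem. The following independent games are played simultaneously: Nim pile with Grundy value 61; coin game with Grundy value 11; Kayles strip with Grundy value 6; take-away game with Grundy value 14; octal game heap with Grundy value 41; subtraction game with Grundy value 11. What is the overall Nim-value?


By the Sprague-Grundy theorem, the Grundy value of a sum of games is the XOR of individual Grundy values.
Nim pile: Grundy value = 61. Running XOR: 0 XOR 61 = 61
coin game: Grundy value = 11. Running XOR: 61 XOR 11 = 54
Kayles strip: Grundy value = 6. Running XOR: 54 XOR 6 = 48
take-away game: Grundy value = 14. Running XOR: 48 XOR 14 = 62
octal game heap: Grundy value = 41. Running XOR: 62 XOR 41 = 23
subtraction game: Grundy value = 11. Running XOR: 23 XOR 11 = 28
The combined Grundy value is 28.

28


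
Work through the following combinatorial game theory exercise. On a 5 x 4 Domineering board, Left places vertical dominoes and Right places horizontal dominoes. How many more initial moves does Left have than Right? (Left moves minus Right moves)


Board is 5 x 4 (rows x cols).
Left (vertical) placements: (rows-1) * cols = 4 * 4 = 16
Right (horizontal) placements: rows * (cols-1) = 5 * 3 = 15
Advantage = Left - Right = 16 - 15 = 1

1


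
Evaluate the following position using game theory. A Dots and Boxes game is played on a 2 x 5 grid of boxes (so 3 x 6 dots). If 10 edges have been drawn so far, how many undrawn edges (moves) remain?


Grid: 2 x 5 boxes, i.e. 3 rows and 6 columns of dots.
Horizontal edges: (rows + 1) * cols = 3 * 5 = 15
Vertical edges: rows * (cols + 1) = 2 * 6 = 12
Total edges: 15 + 12 = 27
Edges drawn: 10
Remaining: 27 - 10 = 17

17


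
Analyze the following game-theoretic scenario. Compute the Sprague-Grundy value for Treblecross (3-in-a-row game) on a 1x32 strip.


Treblecross: place X on empty cells; 3-in-a-row wins.
Playing within two cells of an existing X lets the opponent win at once, so sensible play treats the cells i-2..i+2 around each X as dead. The player left with no safe cell loses, so this is a normal-play take-away game on strips of safe cells.
Placing X at cell i (0-indexed) of a strip of k safe cells leaves independent strips of sizes max(0, i-2) and max(0, k-i-3). Hence G(k) = mex{ G(max(0,i-2)) XOR G(max(0,k-i-3)) : 0 <= i < k }, with G(0) = 0.
G(1): splits (0,0):0^0=0 -> mex({0}) = 1
G(2): splits (0,0):0^0=0 -> mex({0}) = 1
G(3): splits (0,0):0^0=0 -> mex({0}) = 1
G(4): splits (0,1):0^1=1 (0,0):0^0=0 -> mex({0, 1}) = 2
G(5): splits (0,2):0^1=1 (0,1):0^1=1 (0,0):0^0=0 -> mex({0, 1}) = 2
G(6) = mex({1}) = 0
G(7) = mex({0, 1, 2}) = 3
G(8) = mex({0, 1, 2}) = 3
G(9) = mex({0, 2}) = 1
G(10) = mex({0, 2, 3}) = 1
G(11) = mex({0, 3}) = 1
G(12) = mex({1, 3}) = 0
G(13) = mex({0, 1, 2, 3}) = 4
G(14) = mex({0, 1, 2}) = 3
G(15) = mex({0, 1, 2}) = 3
G(16) = mex({0, 1, 2, 4}) = 3
G(17) = mex({0, 1, 3, 4}) = 2
G(18) = mex({0, 1, 3, 4}) = 2
G(19) = mex({0, 1, 3, 5}) = 2
G(20) = mex({0, 1, 2, 3, 5}) = 4
G(21) = mex({0, 1, 2, 3, 5}) = 4
G(22) = mex({1, 2, 6}) = 0
G(23) = mex({0, 1, 2, 3, 4, 6}) = 5
G(24) = mex({0, 1, 2, 3, 4}) = 5
G(25) = mex({0, 1, 3, 4, 7}) = 2
G(26) = mex({0, 1, 3, 4, 5, 7}) = 2
G(27) = mex({0, 1, 3, 5}) = 2
G(28) = mex({0, 1, 2, 5}) = 3
G(29) = mex({0, 1, 2, 4, 5, 6}) = 3
G(30) = mex({1, 2, 4, 6}) = 0
G(31) = mex({0, 1, 2, 3, 4, 6}) = 5
G(32) = mex({1, 2, 3, 4, 7}) = 0
Therefore G(32) = 0.

0


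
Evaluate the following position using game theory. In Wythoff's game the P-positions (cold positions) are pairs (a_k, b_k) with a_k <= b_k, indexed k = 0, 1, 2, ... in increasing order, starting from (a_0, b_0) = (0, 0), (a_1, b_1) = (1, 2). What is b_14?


By Wythoff's theorem, a_k = floor(k * phi) and b_k = floor(k * phi^2) = a_k + k, where phi = (1 + sqrt(5))/2 is the golden ratio.
phi = (1 + sqrt(5))/2 = 1.618034
phi^2 = phi + 1 = 2.618034
k = 14
k * phi^2 = 14 * 2.618034 = 36.652476
b_14 = floor(k * phi^2) = 36 (check: a_14 + k = 22 + 14 = 36)

36


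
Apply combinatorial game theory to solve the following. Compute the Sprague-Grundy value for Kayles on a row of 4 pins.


Kayles: a move removes 1 or 2 adjacent pins from a contiguous row.
Removing pins from a row of k leaves two independent rows (a, b) with a + b = k - 1 (one pin) or a + b = k - 2 (two pins); an end removal gives a = 0.
By Sprague-Grundy, G(k) = mex{ G(a) XOR G(b) } over all these splits. G(0) = 0.
G(1): splits (0,0):0^0=0 -> mex({0}) = 1
G(2): splits (0,1):0^1=1 (0,0):0^0=0 -> mex({0, 1}) = 2
G(3): splits (0,2):0^2=2 (1,1):1^1=0 (0,1):0^1=1 -> mex({0, 1, 2}) = 3
G(4): splits (0,3):0^3=3 (1,2):1^2=3 (0,2):0^2=2 (1,1):1^1=0 -> mex({0, 2, 3}) = 1
Therefore G(4) = 1.

1


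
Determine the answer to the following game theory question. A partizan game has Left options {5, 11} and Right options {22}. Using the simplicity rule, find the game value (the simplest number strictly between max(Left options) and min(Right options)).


Left options: {5, 11}, max = 11
Right options: {22}, min = 22
All options are numbers and max(Left) < min(Right), so by the simplicity theorem the value is the simplest (earliest-born) number strictly between 11 and 22.
Integers 12 through 21 all lie strictly between 11 and 22.
Among integers, the simplest (lowest birthday = smallest |n|; 0 is born on day 0, +-n on day n) is 12.
No non-integer in the interval can be simpler: if x is a non-integer in the interval, then floor(x) or ceil(x) also lies in the interval (the interval contains an integer), and both are proper prefixes of x's sign expansion, i.e. born earlier. So the game value is 12.
Game value = 12

12


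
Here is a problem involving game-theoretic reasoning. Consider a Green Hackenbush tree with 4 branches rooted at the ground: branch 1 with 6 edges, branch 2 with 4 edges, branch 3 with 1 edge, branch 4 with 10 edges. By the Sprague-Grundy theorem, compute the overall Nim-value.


The tree has 4 branches from the ground vertex.
In Green Hackenbush, the Nim-value of a simple path of length k is k.
Branch 1: length 6, Nim-value = 6
Branch 2: length 4, Nim-value = 4
Branch 3: length 1, Nim-value = 1
Branch 4: length 10, Nim-value = 10
Total Nim-value = XOR of all branch values:
0 XOR 6 = 6
6 XOR 4 = 2
2 XOR 1 = 3
3 XOR 10 = 9
Nim-value of the tree = 9

9


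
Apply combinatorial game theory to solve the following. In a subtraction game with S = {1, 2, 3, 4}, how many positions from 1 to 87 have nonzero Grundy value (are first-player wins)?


Subtraction set S = {1, 2, 3, 4}, so G(n) = n mod 5.
G(n) = 0 when n is a multiple of 5.
Multiples of 5 in [1, 87]: 17
N-positions (nonzero Grundy) = 87 - 17 = 70

70


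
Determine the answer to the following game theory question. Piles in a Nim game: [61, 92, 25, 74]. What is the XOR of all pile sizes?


We need the XOR (exclusive or) of all pile sizes.
After XOR-ing pile 1 (size 61): 0 XOR 61 = 61
After XOR-ing pile 2 (size 92): 61 XOR 92 = 97
After XOR-ing pile 3 (size 25): 97 XOR 25 = 120
After XOR-ing pile 4 (size 74): 120 XOR 74 = 50
The Nim-value of this position is 50.

50


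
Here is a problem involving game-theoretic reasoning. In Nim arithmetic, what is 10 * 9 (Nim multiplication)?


Nim multiplication is bilinear over XOR: (u XOR v) * w = (u*w) XOR (v*w).
So we split each operand into its bit components and XOR the pairwise Nim products.
10 = 2 + 8 (as XOR of powers of 2).
9 = 1 + 8 (as XOR of powers of 2).
Using the standard Nim-product table on single bits:
  2*2 = 3,   2*4 = 8,   2*8 = 12,
  4*4 = 6,   4*8 = 11,  8*8 = 13,
and  1*x = x (identity), k*l = l*k (commutative).
Pairwise Nim products:
  2 * 1 = 2
  2 * 8 = 12
  8 * 1 = 8
  8 * 8 = 13
XOR them: 2 XOR 12 XOR 8 XOR 13 = 11.
Result: 10 * 9 = 11 (in Nim).

11


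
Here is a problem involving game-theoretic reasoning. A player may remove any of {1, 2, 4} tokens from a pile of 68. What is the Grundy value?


The subtraction set is S = {1, 2, 4}.
G(k) = mex{ G(k - s) : s in S, s <= k }. We compute iteratively: G(0) = 0.
G(1) = mex({0}) = 1
G(2) = mex({0, 1}) = 2
G(3) = mex({1, 2}) = 0
G(4) = mex({0, 2}) = 1
G(5) = mex({0, 1}) = 2
G(6) = mex({1, 2}) = 0
Observe that G(3)..G(6) = 0, 1, 2, 0 repeats G(0)..G(3) = 0, 1, 2, 0.
For k >= max(S) = 4, G(k) is determined by the previous 4 values G(k-4)..G(k-1); a window of 4 consecutive values has recurred shifted by 3, so by induction G(k + 3) = G(k) for all k >= 0: the sequence is periodic from the start with period 3.
One period: G(0..2) = 0, 1, 2.
68 mod 3 = 2, so G(68) = G(2) = 2.

2


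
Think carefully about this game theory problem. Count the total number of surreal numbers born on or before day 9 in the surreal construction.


Day 0: {|} = 0 is born. Count = 1.
Day n: the number of surreal numbers born by day n is 2^(n+1) - 1.
By day 0: 2^1 - 1 = 1
By day 1: 2^2 - 1 = 3
By day 2: 2^3 - 1 = 7
By day 3: 2^4 - 1 = 15
By day 4: 2^5 - 1 = 31
By day 5: 2^6 - 1 = 63
By day 6: 2^7 - 1 = 127
By day 7: 2^8 - 1 = 255
By day 8: 2^9 - 1 = 511
By day 9: 2^10 - 1 = 1023
By day 9: 1023 surreal numbers.

1023


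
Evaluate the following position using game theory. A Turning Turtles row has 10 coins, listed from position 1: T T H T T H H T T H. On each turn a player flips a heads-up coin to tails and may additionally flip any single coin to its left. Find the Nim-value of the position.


Coins: T T H T T H H T T H
Key fact: a single head at position k behaves exactly like a Nim heap of size k (turning it to T and optionally flipping a coin at j < k corresponds to moving the heap from k to j, or to 0), and heads combine as a disjunctive sum (two heads at the same place would cancel, matching j XOR j = 0). So the Nim-value is the XOR of the 1-indexed positions of the heads.
Face-up positions (1-indexed): [3, 6, 7, 10]
XOR 0 with 3: 0 XOR 3 = 3
XOR 3 with 6: 3 XOR 6 = 5
XOR 5 with 7: 5 XOR 7 = 2
XOR 2 with 10: 2 XOR 10 = 8
Nim-value = 8

8


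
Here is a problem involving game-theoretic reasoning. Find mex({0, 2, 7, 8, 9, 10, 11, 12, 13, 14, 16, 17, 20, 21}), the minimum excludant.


Set = {0, 2, 7, 8, 9, 10, 11, 12, 13, 14, 16, 17, 20, 21}
0 is in the set.
1 is NOT in the set. This is the mex.
mex = 1

1


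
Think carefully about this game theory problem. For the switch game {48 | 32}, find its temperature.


The game is {48 | 32}, a switch {a | b} with numbers a > b.
Cooling {a | b} by t gives {a - t | b + t}, which stops being hot when a - t = b + t, i.e. at t = (a - b)/2. So the temperature of a switch is (a - b)/2.
Temperature = (Left option - Right option) / 2
= (48 - (32)) / 2
= 16 / 2
= 8

8


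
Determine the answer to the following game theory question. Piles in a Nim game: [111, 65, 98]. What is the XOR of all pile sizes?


We need the XOR (exclusive or) of all pile sizes.
After XOR-ing pile 1 (size 111): 0 XOR 111 = 111
After XOR-ing pile 2 (size 65): 111 XOR 65 = 46
After XOR-ing pile 3 (size 98): 46 XOR 98 = 76
The Nim-value of this position is 76.

76


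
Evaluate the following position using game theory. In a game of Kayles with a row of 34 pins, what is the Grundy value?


Kayles: a move removes 1 or 2 adjacent pins from a contiguous row.
Removing pins from a row of k leaves two independent rows (a, b) with a + b = k - 1 (one pin) or a + b = k - 2 (two pins); an end removal gives a = 0.
By Sprague-Grundy, G(k) = mex{ G(a) XOR G(b) } over all these splits. G(0) = 0.
G(1): splits (0,0):0^0=0 -> mex({0}) = 1
G(2): splits (0,1):0^1=1 (0,0):0^0=0 -> mex({0, 1}) = 2
G(3): splits (0,2):0^2=2 (1,1):1^1=0 (0,1):0^1=1 -> mex({0, 1, 2}) = 3
G(4): splits (0,3):0^3=3 (1,2):1^2=3 (0,2):0^2=2 (1,1):1^1=0 -> mex({0, 2, 3}) = 1
G(5): splits (0,4):0^1=1 (1,3):1^3=2 (2,2):2^2=0 (0,3):0^3=3 (1,2):1^2=3 -> mex({0, 1, 2, 3}) = 4
G(6) = mex({0, 1, 2, 4}) = 3
G(7) = mex({0, 1, 3, 4, 5}) = 2
G(8) = mex({0, 2, 3, 5, 6}) = 1
G(9) = mex({0, 1, 2, 3, 6, 7}) = 4
G(10) = mex({0, 1, 3, 4, 5, 7}) = 2
G(11) = mex({0, 1, 2, 3, 4, 5}) = 6
G(12) = mex({0, 1, 2, 3, 5, 6, 7}) = 4
G(13) = mex({0, 2, 3, 4, 6, 7}) = 1
G(14) = mex({0, 1, 4, 5, 6, 7}) = 2
G(15) = mex({0, 1, 2, 3, 4, 5, 6}) = 7
G(16) = mex({0, 2, 3, 5, 6, 7}) = 1
G(17) = mex({0, 1, 2, 3, 5, 6, 7}) = 4
G(18) = mex({0, 1, 2, 4, 5, 6}) = 3
G(19) = mex({0, 1, 3, 4, 5, 7}) = 2
G(20) = mex({0, 2, 3, 4, 5, 6, 7}) = 1
G(21) = mex({0, 1, 2, 3, 5, 6, 7}) = 4
G(22) = mex({0, 1, 2, 3, 4, 5, 7}) = 6
G(23) = mex({0, 1, 2, 3, 4, 5, 6}) = 7
G(24) = mex({0, 1, 2, 3, 5, 6, 7}) = 4
G(25) = mex({0, 2, 3, 4, 6, 7}) = 1
G(26) = mex({0, 1, 3, 4, 5, 6, 7}) = 2
G(27) = mex({0, 1, 2, 3, 4, 5, 6, 7}) = 8
G(28) = mex({0, 1, 2, 3, 4, 6, 7, 8}) = 5
G(29) = mex({0, 1, 2, 3, 5, 6, 7, 8, 9}) = 4
G(30) = mex({0, 1, 2, 3, 4, 5, 6, 9, 10}) = 7
G(31) = mex({0, 1, 3, 4, 5, 7, 10, 11}) = 2
G(32) = mex({0, 2, 3, 4, 5, 6, 7, 9, 11}) = 1
G(33) = mex({0, 1, 2, 3, 4, 5, 6, 7, 9, 12}) = 8
G(34) = mex({0, 1, 2, 3, 4, 5, 7, 8, 11, 12}) = 6
Therefore G(34) = 6.

6


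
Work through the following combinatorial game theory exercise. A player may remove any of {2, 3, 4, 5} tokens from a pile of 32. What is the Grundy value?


The subtraction set is S = {2, 3, 4, 5}.
G(k) = mex{ G(k - s) : s in S, s <= k }. We compute iteratively: G(0) = 0.
G(1) = mex({}) = 0
G(2) = mex({0}) = 1
G(3) = mex({0}) = 1
G(4) = mex({0, 1}) = 2
G(5) = mex({0, 1}) = 2
G(6) = mex({0, 1, 2}) = 3
G(7) = mex({1, 2}) = 0
G(8) = mex({1, 2, 3}) = 0
G(9) = mex({0, 2, 3}) = 1
G(10) = mex({0, 2, 3}) = 1
G(11) = mex({0, 1, 3}) = 2
Observe that G(7)..G(11) = 0, 0, 1, 1, 2 repeats G(0)..G(4) = 0, 0, 1, 1, 2.
For k >= max(S) = 5, G(k) is determined by the previous 5 values G(k-5)..G(k-1); a window of 5 consecutive values has recurred shifted by 7, so by induction G(k + 7) = G(k) for all k >= 0: the sequence is periodic from the start with period 7.
One period: G(0..6) = 0, 0, 1, 1, 2, 2, 3.
32 mod 7 = 4, so G(32) = G(4) = 2.

2


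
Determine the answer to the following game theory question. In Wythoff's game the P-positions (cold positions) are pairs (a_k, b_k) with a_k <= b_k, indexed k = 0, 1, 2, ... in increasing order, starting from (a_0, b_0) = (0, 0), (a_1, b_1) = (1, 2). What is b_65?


By Wythoff's theorem, a_k = floor(k * phi) and b_k = floor(k * phi^2) = a_k + k, where phi = (1 + sqrt(5))/2 is the golden ratio.
phi = (1 + sqrt(5))/2 = 1.618034
phi^2 = phi + 1 = 2.618034
k = 65
k * phi^2 = 65 * 2.618034 = 170.172209
b_65 = floor(k * phi^2) = 170 (check: a_65 + k = 105 + 65 = 170)

170


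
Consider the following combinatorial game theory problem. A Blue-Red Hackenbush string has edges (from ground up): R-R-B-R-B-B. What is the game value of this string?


Edges (from ground): R-R-B-R-B-B
By Berlekamp's sign-expansion rule, a Blue-Red Hackenbush stalk has the value of the surreal number whose sign sequence is the edge sequence with B -> + and R -> -.
Sign sequence: --+-++
Trace the sign expansion in the surreal number tree, starting from 0:
Edge 1: R (sign -) -> bounds (-inf, 0), value = -1
Edge 2: R (sign -) -> bounds (-inf, -1), value = -2
Edge 3: B (sign +) -> bounds (-2, -1), value = -3/2
Edge 4: R (sign -) -> bounds (-2, -3/2), value = -7/4
Edge 5: B (sign +) -> bounds (-7/4, -3/2), value = -13/8
Edge 6: B (sign +) -> bounds (-13/8, -3/2), value = -25/16
Game value = -25/16

-25/16


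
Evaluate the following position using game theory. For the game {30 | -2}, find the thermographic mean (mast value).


Game = {30 | -2}, a switch {a | b} with numbers a > b.
Its thermograph has left wall a - t and right wall b + t, which meet at t = (a - b)/2, where both equal (a + b)/2. So the mast (mean value) is at (a + b)/2.
Mean = (30 + (-2))/2 = 28/2 = 14

14


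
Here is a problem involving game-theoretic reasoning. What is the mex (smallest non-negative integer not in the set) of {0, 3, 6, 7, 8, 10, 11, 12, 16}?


Set = {0, 3, 6, 7, 8, 10, 11, 12, 16}
0 is in the set.
1 is NOT in the set. This is the mex.
mex = 1

1


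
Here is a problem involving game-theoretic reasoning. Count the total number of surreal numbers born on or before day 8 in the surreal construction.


Day 0: {|} = 0 is born. Count = 1.
Day n: the number of surreal numbers born by day n is 2^(n+1) - 1.
By day 0: 2^1 - 1 = 1
By day 1: 2^2 - 1 = 3
By day 2: 2^3 - 1 = 7
By day 3: 2^4 - 1 = 15
By day 4: 2^5 - 1 = 31
By day 5: 2^6 - 1 = 63
By day 6: 2^7 - 1 = 127
By day 7: 2^8 - 1 = 255
By day 8: 2^9 - 1 = 511
By day 8: 511 surreal numbers.

511


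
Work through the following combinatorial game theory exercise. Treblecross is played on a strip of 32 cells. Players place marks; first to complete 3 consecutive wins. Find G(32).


Treblecross: place X on empty cells; 3-in-a-row wins.
Playing within two cells of an existing X lets the opponent win at once, so sensible play treats the cells i-2..i+2 around each X as dead. The player left with no safe cell loses, so this is a normal-play take-away game on strips of safe cells.
Placing X at cell i (0-indexed) of a strip of k safe cells leaves independent strips of sizes max(0, i-2) and max(0, k-i-3). Hence G(k) = mex{ G(max(0,i-2)) XOR G(max(0,k-i-3)) : 0 <= i < k }, with G(0) = 0.
G(1): splits (0,0):0^0=0 -> mex({0}) = 1
G(2): splits (0,0):0^0=0 -> mex({0}) = 1
G(3): splits (0,0):0^0=0 -> mex({0}) = 1
G(4): splits (0,1):0^1=1 (0,0):0^0=0 -> mex({0, 1}) = 2
G(5): splits (0,2):0^1=1 (0,1):0^1=1 (0,0):0^0=0 -> mex({0, 1}) = 2
G(6) = mex({1}) = 0
G(7) = mex({0, 1, 2}) = 3
G(8) = mex({0, 1, 2}) = 3
G(9) = mex({0, 2}) = 1
G(10) = mex({0, 2, 3}) = 1
G(11) = mex({0, 3}) = 1
G(12) = mex({1, 3}) = 0
G(13) = mex({0, 1, 2, 3}) = 4
G(14) = mex({0, 1, 2}) = 3
G(15) = mex({0, 1, 2}) = 3
G(16) = mex({0, 1, 2, 4}) = 3
G(17) = mex({0, 1, 3, 4}) = 2
G(18) = mex({0, 1, 3, 4}) = 2
G(19) = mex({0, 1, 3, 5}) = 2
G(20) = mex({0, 1, 2, 3, 5}) = 4
G(21) = mex({0, 1, 2, 3, 5}) = 4
G(22) = mex({1, 2, 6}) = 0
G(23) = mex({0, 1, 2, 3, 4, 6}) = 5
G(24) = mex({0, 1, 2, 3, 4}) = 5
G(25) = mex({0, 1, 3, 4, 7}) = 2
G(26) = mex({0, 1, 3, 4, 5, 7}) = 2
G(27) = mex({0, 1, 3, 5}) = 2
G(28) = mex({0, 1, 2, 5}) = 3
G(29) = mex({0, 1, 2, 4, 5, 6}) = 3
G(30) = mex({1, 2, 4, 6}) = 0
G(31) = mex({0, 1, 2, 3, 4, 6}) = 5
G(32) = mex({1, 2, 3, 4, 7}) = 0
Therefore G(32) = 0.

0


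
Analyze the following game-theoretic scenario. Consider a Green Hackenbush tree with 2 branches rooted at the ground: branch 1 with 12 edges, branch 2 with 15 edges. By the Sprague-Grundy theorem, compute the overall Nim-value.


The tree has 2 branches from the ground vertex.
In Green Hackenbush, the Nim-value of a simple path of length k is k.
Branch 1: length 12, Nim-value = 12
Branch 2: length 15, Nim-value = 15
Total Nim-value = XOR of all branch values:
0 XOR 12 = 12
12 XOR 15 = 3
Nim-value of the tree = 3

3


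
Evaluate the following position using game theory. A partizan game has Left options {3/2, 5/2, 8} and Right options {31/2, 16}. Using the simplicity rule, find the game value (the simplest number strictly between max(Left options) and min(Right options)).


Left options: {3/2, 5/2, 8}, max = 8
Right options: {31/2, 16}, min = 31/2
All options are numbers and max(Left) < min(Right), so by the simplicity theorem the value is the simplest (earliest-born) number strictly between 8 and 31/2.
Integers 9 through 15 all lie strictly between 8 and 31/2.
Among integers, the simplest (lowest birthday = smallest |n|; 0 is born on day 0, +-n on day n) is 9.
No non-integer in the interval can be simpler: if x is a non-integer in the interval, then floor(x) or ceil(x) also lies in the interval (the interval contains an integer), and both are proper prefixes of x's sign expansion, i.e. born earlier. So the game value is 9.
Game value = 9

9


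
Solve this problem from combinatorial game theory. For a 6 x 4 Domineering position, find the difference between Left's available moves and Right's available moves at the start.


Board is 6 x 4 (rows x cols).
Left (vertical) placements: (rows-1) * cols = 5 * 4 = 20
Right (horizontal) placements: rows * (cols-1) = 6 * 3 = 18
Advantage = Left - Right = 20 - 18 = 2

2


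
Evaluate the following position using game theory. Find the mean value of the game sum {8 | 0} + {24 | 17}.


G1 = {8 | 0}, G2 = {24 | 17}
Each is a switch {a | b} with numbers a > b; its mean value is (a + b)/2, and mean value is additive over game sums: m(G1 + G2) = m(G1) + m(G2).
Mean of G1 = (8 + (0))/2 = 8/2 = 4
Mean of G2 = (24 + (17))/2 = 41/2 = 41/2
Mean of G1 + G2 = 4 + 41/2 = 49/2

49/2


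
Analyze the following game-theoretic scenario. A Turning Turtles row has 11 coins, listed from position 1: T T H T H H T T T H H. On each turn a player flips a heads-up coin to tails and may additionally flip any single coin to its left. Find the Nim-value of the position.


Coins: T T H T H H T T T H H
Key fact: a single head at position k behaves exactly like a Nim heap of size k (turning it to T and optionally flipping a coin at j < k corresponds to moving the heap from k to j, or to 0), and heads combine as a disjunctive sum (two heads at the same place would cancel, matching j XOR j = 0). So the Nim-value is the XOR of the 1-indexed positions of the heads.
Face-up positions (1-indexed): [3, 5, 6, 10, 11]
XOR 0 with 3: 0 XOR 3 = 3
XOR 3 with 5: 3 XOR 5 = 6
XOR 6 with 6: 6 XOR 6 = 0
XOR 0 with 10: 0 XOR 10 = 10
XOR 10 with 11: 10 XOR 11 = 1
Nim-value = 1

1


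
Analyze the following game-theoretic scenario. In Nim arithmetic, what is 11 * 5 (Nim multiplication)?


Nim multiplication is bilinear over XOR: (u XOR v) * w = (u*w) XOR (v*w).
So we split each operand into its bit components and XOR the pairwise Nim products.
11 = 1 + 2 + 8 (as XOR of powers of 2).
5 = 1 + 4 (as XOR of powers of 2).
Using the standard Nim-product table on single bits:
  2*2 = 3,   2*4 = 8,   2*8 = 12,
  4*4 = 6,   4*8 = 11,  8*8 = 13,
and  1*x = x (identity), k*l = l*k (commutative).
Pairwise Nim products:
  1 * 1 = 1
  1 * 4 = 4
  2 * 1 = 2
  2 * 4 = 8
  8 * 1 = 8
  8 * 4 = 11
XOR them: 1 XOR 4 XOR 2 XOR 8 XOR 8 XOR 11 = 12.
Result: 11 * 5 = 12 (in Nim).

12


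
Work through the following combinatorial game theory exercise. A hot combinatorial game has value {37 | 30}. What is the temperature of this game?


The game is {37 | 30}, a switch {a | b} with numbers a > b.
Cooling {a | b} by t gives {a - t | b + t}, which stops being hot when a - t = b + t, i.e. at t = (a - b)/2. So the temperature of a switch is (a - b)/2.
Temperature = (Left option - Right option) / 2
= (37 - (30)) / 2
= 7 / 2
= 7/2

7/2


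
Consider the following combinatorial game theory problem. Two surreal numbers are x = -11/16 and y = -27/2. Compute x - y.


x = -11/16, y = -27/2
Converting to common denominator: 16
x = -11/16, y = -216/16
x - y = -11/16 - -27/2 = 205/16

205/16


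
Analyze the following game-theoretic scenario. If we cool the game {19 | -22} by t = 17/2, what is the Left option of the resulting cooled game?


Original game: {19 | -22} (a switch {a | b} with a > b).
Cooling by t (for t below the temperature (a - b)/2 = 41/2) taxes each move by t: {a | b} cooled by t is {a - t | b + t}.
Cooling amount: t = 17/2
Cooled Left option: 19 - 17/2 = 21/2
Cooled Right option: -22 + 17/2 = -27/2
Cooled game: {21/2 | -27/2}
Left option = 21/2

21/2


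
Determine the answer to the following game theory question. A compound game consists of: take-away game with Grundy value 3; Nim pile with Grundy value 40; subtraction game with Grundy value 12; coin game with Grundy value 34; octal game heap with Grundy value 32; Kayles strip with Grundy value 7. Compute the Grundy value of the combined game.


By the Sprague-Grundy theorem, the Grundy value of a sum of games is the XOR of individual Grundy values.
take-away game: Grundy value = 3. Running XOR: 0 XOR 3 = 3
Nim pile: Grundy value = 40. Running XOR: 3 XOR 40 = 43
subtraction game: Grundy value = 12. Running XOR: 43 XOR 12 = 39
coin game: Grundy value = 34. Running XOR: 39 XOR 34 = 5
octal game heap: Grundy value = 32. Running XOR: 5 XOR 32 = 37
Kayles strip: Grundy value = 7. Running XOR: 37 XOR 7 = 34
The combined Grundy value is 34.

34


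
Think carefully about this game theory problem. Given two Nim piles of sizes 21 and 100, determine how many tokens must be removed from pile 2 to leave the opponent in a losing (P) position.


Piles: 21 and 100
Current XOR: 21 XOR 100 = 113 (non-zero, so this is an N-position).
To make the XOR zero, we need to find a move that balances the piles.
For pile 2 (size 100): target = 100 XOR 113 = 21
We reduce pile 2 from 100 to 21.
Tokens removed: 100 - 21 = 79
Verification: 21 XOR 21 = 0

79


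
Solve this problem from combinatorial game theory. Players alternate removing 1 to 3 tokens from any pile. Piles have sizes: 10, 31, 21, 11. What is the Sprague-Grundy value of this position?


Subtraction set: {1, 2, 3}
For this subtraction set, G(n) = n mod 4 (period = max + 1 = 4).
Pile 1 (size 10): G(10) = 10 mod 4 = 2
Pile 2 (size 31): G(31) = 31 mod 4 = 3
Pile 3 (size 21): G(21) = 21 mod 4 = 1
Pile 4 (size 11): G(11) = 11 mod 4 = 3
Total Grundy value = XOR of all: 2 XOR 3 XOR 1 XOR 3 = 3

3


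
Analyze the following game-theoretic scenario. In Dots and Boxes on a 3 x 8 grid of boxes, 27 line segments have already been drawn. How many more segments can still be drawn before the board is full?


Grid: 3 x 8 boxes, i.e. 4 rows and 9 columns of dots.
Horizontal edges: (rows + 1) * cols = 4 * 8 = 32
Vertical edges: rows * (cols + 1) = 3 * 9 = 27
Total edges: 32 + 27 = 59
Edges drawn: 27
Remaining: 59 - 27 = 32

32


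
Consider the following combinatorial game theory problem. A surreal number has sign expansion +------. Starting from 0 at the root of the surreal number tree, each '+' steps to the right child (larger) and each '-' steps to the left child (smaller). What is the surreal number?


Sign expansion: +------
Rule: track bounds (lo, hi), initially (-inf, +inf). On '+', the current value becomes lo and we move to the simplest number in (value, hi): value + 1 if hi = +inf, otherwise the midpoint (value + hi)/2. On '-', the current value becomes hi and we move to value - 1 if lo = -inf, otherwise the midpoint (lo + value)/2.
Start at 0.
Step 1: sign = +, move right. Bounds: (0, +inf). Value = 1
Step 2: sign = -, move left. Bounds: (0, 1). Value = 1/2
Step 3: sign = -, move left. Bounds: (0, 1/2). Value = 1/4
Step 4: sign = -, move left. Bounds: (0, 1/4). Value = 1/8
Step 5: sign = -, move left. Bounds: (0, 1/8). Value = 1/16
Step 6: sign = -, move left. Bounds: (0, 1/16). Value = 1/32
Step 7: sign = -, move left. Bounds: (0, 1/32). Value = 1/64
The surreal number with sign expansion +------ is 1/64.

1/64


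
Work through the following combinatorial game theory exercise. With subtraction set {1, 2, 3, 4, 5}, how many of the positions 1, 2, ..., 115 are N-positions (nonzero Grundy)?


Subtraction set S = {1, 2, 3, 4, 5}, so G(n) = n mod 6.
G(n) = 0 when n is a multiple of 6.
Multiples of 6 in [1, 115]: 19
N-positions (nonzero Grundy) = 115 - 19 = 96

96


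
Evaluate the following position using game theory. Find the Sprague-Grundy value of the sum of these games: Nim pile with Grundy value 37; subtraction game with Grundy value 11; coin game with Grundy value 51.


By the Sprague-Grundy theorem, the Grundy value of a sum of games is the XOR of individual Grundy values.
Nim pile: Grundy value = 37. Running XOR: 0 XOR 37 = 37
subtraction game: Grundy value = 11. Running XOR: 37 XOR 11 = 46
coin game: Grundy value = 51. Running XOR: 46 XOR 51 = 29
The combined Grundy value is 29.

29


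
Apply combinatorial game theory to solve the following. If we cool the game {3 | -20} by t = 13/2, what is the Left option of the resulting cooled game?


Original game: {3 | -20} (a switch {a | b} with a > b).
Cooling by t (for t below the temperature (a - b)/2 = 23/2) taxes each move by t: {a | b} cooled by t is {a - t | b + t}.
Cooling amount: t = 13/2
Cooled Left option: 3 - 13/2 = -7/2
Cooled Right option: -20 + 13/2 = -27/2
Cooled game: {-7/2 | -27/2}
Left option = -7/2

-7/2


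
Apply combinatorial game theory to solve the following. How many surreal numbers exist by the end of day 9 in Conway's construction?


Day 0: {|} = 0 is born. Count = 1.
Day n: the number of surreal numbers born by day n is 2^(n+1) - 1.
By day 0: 2^1 - 1 = 1
By day 1: 2^2 - 1 = 3
By day 2: 2^3 - 1 = 7
By day 3: 2^4 - 1 = 15
By day 4: 2^5 - 1 = 31
By day 5: 2^6 - 1 = 63
By day 6: 2^7 - 1 = 127
By day 7: 2^8 - 1 = 255
By day 8: 2^9 - 1 = 511
By day 9: 2^10 - 1 = 1023
By day 9: 1023 surreal numbers.

1023


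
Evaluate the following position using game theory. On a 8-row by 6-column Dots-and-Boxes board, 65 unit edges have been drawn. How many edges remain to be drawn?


Grid: 8 x 6 boxes, i.e. 9 rows and 7 columns of dots.
Horizontal edges: (rows + 1) * cols = 9 * 6 = 54
Vertical edges: rows * (cols + 1) = 8 * 7 = 56
Total edges: 54 + 56 = 110
Edges drawn: 65
Remaining: 110 - 65 = 45

45


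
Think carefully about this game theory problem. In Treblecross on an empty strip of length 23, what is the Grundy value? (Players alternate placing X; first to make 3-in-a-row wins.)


Treblecross: place X on empty cells; 3-in-a-row wins.
Playing within two cells of an existing X lets the opponent win at once, so sensible play treats the cells i-2..i+2 around each X as dead. The player left with no safe cell loses, so this is a normal-play take-away game on strips of safe cells.
Placing X at cell i (0-indexed) of a strip of k safe cells leaves independent strips of sizes max(0, i-2) and max(0, k-i-3). Hence G(k) = mex{ G(max(0,i-2)) XOR G(max(0,k-i-3)) : 0 <= i < k }, with G(0) = 0.
G(1): splits (0,0):0^0=0 -> mex({0}) = 1
G(2): splits (0,0):0^0=0 -> mex({0}) = 1
G(3): splits (0,0):0^0=0 -> mex({0}) = 1
G(4): splits (0,1):0^1=1 (0,0):0^0=0 -> mex({0, 1}) = 2
G(5): splits (0,2):0^1=1 (0,1):0^1=1 (0,0):0^0=0 -> mex({0, 1}) = 2
G(6) = mex({1}) = 0
G(7) = mex({0, 1, 2}) = 3
G(8) = mex({0, 1, 2}) = 3
G(9) = mex({0, 2}) = 1
G(10) = mex({0, 2, 3}) = 1
G(11) = mex({0, 3}) = 1
G(12) = mex({1, 3}) = 0
G(13) = mex({0, 1, 2, 3}) = 4
G(14) = mex({0, 1, 2}) = 3
G(15) = mex({0, 1, 2}) = 3
G(16) = mex({0, 1, 2, 4}) = 3
G(17) = mex({0, 1, 3, 4}) = 2
G(18) = mex({0, 1, 3, 4}) = 2
G(19) = mex({0, 1, 3, 5}) = 2
G(20) = mex({0, 1, 2, 3, 5}) = 4
G(21) = mex({0, 1, 2, 3, 5}) = 4
G(22) = mex({1, 2, 6}) = 0
G(23) = mex({0, 1, 2, 3, 4, 6}) = 5
Therefore G(23) = 5.

5


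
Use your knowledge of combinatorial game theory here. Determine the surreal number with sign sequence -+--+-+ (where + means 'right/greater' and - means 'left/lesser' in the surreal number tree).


Sign expansion: -+--+-+
Rule: track bounds (lo, hi), initially (-inf, +inf). On '+', the current value becomes lo and we move to the simplest number in (value, hi): value + 1 if hi = +inf, otherwise the midpoint (value + hi)/2. On '-', the current value becomes hi and we move to value - 1 if lo = -inf, otherwise the midpoint (lo + value)/2.
Start at 0.
Step 1: sign = -, move left. Bounds: (-inf, 0). Value = -1
Step 2: sign = +, move right. Bounds: (-1, 0). Value = -1/2
Step 3: sign = -, move left. Bounds: (-1, -1/2). Value = -3/4
Step 4: sign = -, move left. Bounds: (-1, -3/4). Value = -7/8
Step 5: sign = +, move right. Bounds: (-7/8, -3/4). Value = -13/16
Step 6: sign = -, move left. Bounds: (-7/8, -13/16). Value = -27/32
Step 7: sign = +, move right. Bounds: (-27/32, -13/16). Value = -53/64
The surreal number with sign expansion -+--+-+ is -53/64.

-53/64


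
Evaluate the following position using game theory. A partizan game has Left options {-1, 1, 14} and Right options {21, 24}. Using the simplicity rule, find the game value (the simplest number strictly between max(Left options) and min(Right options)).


Left options: {-1, 1, 14}, max = 14
Right options: {21, 24}, min = 21
All options are numbers and max(Left) < min(Right), so by the simplicity theorem the value is the simplest (earliest-born) number strictly between 14 and 21.
Integers 15 through 20 all lie strictly between 14 and 21.
Among integers, the simplest (lowest birthday = smallest |n|; 0 is born on day 0, +-n on day n) is 15.
No non-integer in the interval can be simpler: if x is a non-integer in the interval, then floor(x) or ceil(x) also lies in the interval (the interval contains an integer), and both are proper prefixes of x's sign expansion, i.e. born earlier. So the game value is 15.
Game value = 15

15


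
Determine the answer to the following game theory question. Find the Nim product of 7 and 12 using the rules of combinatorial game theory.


Nim multiplication is bilinear over XOR: (u XOR v) * w = (u*w) XOR (v*w).
So we split each operand into its bit components and XOR the pairwise Nim products.
7 = 1 + 2 + 4 (as XOR of powers of 2).
12 = 4 + 8 (as XOR of powers of 2).
Using the standard Nim-product table on single bits:
  2*2 = 3,   2*4 = 8,   2*8 = 12,
  4*4 = 6,   4*8 = 11,  8*8 = 13,
and  1*x = x (identity), k*l = l*k (commutative).
Pairwise Nim products:
  1 * 4 = 4
  1 * 8 = 8
  2 * 4 = 8
  2 * 8 = 12
  4 * 4 = 6
  4 * 8 = 11
XOR them: 4 XOR 8 XOR 8 XOR 12 XOR 6 XOR 11 = 5.
Result: 7 * 12 = 5 (in Nim).

5
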